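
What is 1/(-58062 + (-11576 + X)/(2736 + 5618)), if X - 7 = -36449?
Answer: -4177/242548983 ≈ -1.7221e-5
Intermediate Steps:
X = -36442 (X = 7 - 36449 = -36442)
1/(-58062 + (-11576 + X)/(2736 + 5618)) = 1/(-58062 + (-11576 - 36442)/(2736 + 5618)) = 1/(-58062 - 48018/8354) = 1/(-58062 - 48018*1/8354) = 1/(-58062 - 24009/4177) = 1/(-242548983/4177) = -4177/242548983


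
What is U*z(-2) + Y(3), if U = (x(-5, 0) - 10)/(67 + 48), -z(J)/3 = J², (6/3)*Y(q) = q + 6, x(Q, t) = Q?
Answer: 279/46 ≈ 6.0652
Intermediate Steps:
Y(q) = 3 + q/2 (Y(q) = (q + 6)/2 = (6 + q)/2 = 3 + q/2)
z(J) = -3*J²
U = -3/23 (U = (-5 - 10)/(67 + 48) = -15/115 = -15*1/115 = -3/23 ≈ -0.13043)
U*z(-2) + Y(3) = -(-9)*(-2)²/23 + (3 + (½)*3) = -(-9)*4/23 + (3 + 3/2) = -3/23*(-12) + 9/2 = 36/23 + 9/2 = 279/46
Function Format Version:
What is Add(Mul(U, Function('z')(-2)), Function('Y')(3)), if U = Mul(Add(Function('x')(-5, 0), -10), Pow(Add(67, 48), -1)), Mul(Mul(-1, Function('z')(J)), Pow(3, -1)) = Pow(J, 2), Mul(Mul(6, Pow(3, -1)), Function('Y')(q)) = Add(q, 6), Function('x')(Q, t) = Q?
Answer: Rational(279, 46) ≈ 6.0652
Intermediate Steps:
Function('Y')(q) = Add(3, Mul(Rational(1, 2), q)) (Function('Y')(q) = Mul(Rational(1, 2), Add(q, 6)) = Mul(Rational(1, 2), Add(6, q)) = Add(3, Mul(Rational(1, 2), q)))
Function('z')(J) = Mul(-3, Pow(J, 2))
U = Rational(-3, 23) (U = Mul(Add(-5, -10), Pow(Add(67, 48), -1)) = Mul(-15, Pow(115, -1)) = Mul(-15, Rational(1, 115)) = Rational(-3, 23) ≈ -0.13043)
Add(Mul(U, Function('z')(-2)), Function('Y')(3)) = Add(Mul(Rational(-3, 23), Mul(-3, Pow(-2, 2))), Add(3, Mul(Rational(1, 2), 3))) = Add(Mul(Rational(-3, 23), Mul(-3, 4)), Add(3, Rational(3, 2))) = Add(Mul(Rational(-3, 23), -12), Rational(9, 2)) = Add(Rational(36, 23), Rational(9, 2)) = Rational(279, 46)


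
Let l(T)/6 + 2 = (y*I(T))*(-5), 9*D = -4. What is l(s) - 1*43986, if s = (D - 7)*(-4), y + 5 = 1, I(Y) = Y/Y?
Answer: -43878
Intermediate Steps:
I(Y) = 1
D = -4/9 (D = (⅑)*(-4) = -4/9 ≈ -0.44444)
y = -4 (y = -5 + 1 = -4)
s = 268/9 (s = (-4/9 - 7)*(-4) = -67/9*(-4) = 268/9 ≈ 29.778)
l(T) = 108 (l(T) = -12 + 6*(-4*1*(-5)) = -12 + 6*(-4*(-5)) = -12 + 6*20 = -12 + 120 = 108)
l(s) - 1*43986 = 108 - 1*43986 = 108 - 43986 = -43878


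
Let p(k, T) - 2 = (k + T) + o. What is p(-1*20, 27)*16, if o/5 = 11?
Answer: 1024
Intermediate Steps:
o = 55 (o = 5*11 = 55)
p(k, T) = 57 + T + k (p(k, T) = 2 + ((k + T) + 55) = 2 + ((T + k) + 55) = 2 + (55 + T + k) = 57 + T + k)
p(-1*20, 27)*16 = (57 + 27 - 1*20)*16 = (57 + 27 - 20)*16 = 64*16 = 1024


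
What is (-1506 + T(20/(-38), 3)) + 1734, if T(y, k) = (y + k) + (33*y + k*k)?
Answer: 4220/19 ≈ 222.11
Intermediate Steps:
T(y, k) = k + k**2 + 34*y (T(y, k) = (k + y) + (33*y + k**2) = (k + y) + (k**2 + 33*y) = k + k**2 + 34*y)
(-1506 + T(20/(-38), 3)) + 1734 = (-1506 + (3 + 3**2 + 34*(20/(-38)))) + 1734 = (-1506 + (3 + 9 + 34*(20*(-1/38)))) + 1734 = (-1506 + (3 + 9 + 34*(-10/19))) + 1734 = (-1506 + (3 + 9 - 340/19)) + 1734 = (-1506 - 112/19) + 1734 = -28726/19 + 1734 = 4220/19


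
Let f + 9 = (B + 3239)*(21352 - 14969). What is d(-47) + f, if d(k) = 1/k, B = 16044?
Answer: 5784918859/47 ≈ 1.2308e+8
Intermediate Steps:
f = 123083380 (f = -9 + (16044 + 3239)*(21352 - 14969) = -9 + 19283*6383 = -9 + 123083389 = 123083380)
d(-47) + f = 1/(-47) + 123083380 = -1/47 + 123083380 = 5784918859/47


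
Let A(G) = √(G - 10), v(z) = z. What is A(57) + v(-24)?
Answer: -24 + √47 ≈ -17.144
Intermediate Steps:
A(G) = √(-10 + G)
A(57) + v(-24) = √(-10 + 57) - 24 = √47 - 24 = -24 + √47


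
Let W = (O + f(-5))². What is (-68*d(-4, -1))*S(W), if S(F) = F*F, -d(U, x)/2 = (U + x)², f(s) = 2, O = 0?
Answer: 54400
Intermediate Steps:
d(U, x) = -2*(U + x)²
W = 4 (W = (0 + 2)² = 2² = 4)
S(F) = F²
(-68*d(-4, -1))*S(W) = -(-136)*(-4 - 1)²*4² = -(-136)*(-5)²*16 = -(-136)*25*16 = -68*(-50)*16 = 3400*16 = 54400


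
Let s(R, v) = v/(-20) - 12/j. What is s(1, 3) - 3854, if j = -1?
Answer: -76843/20 ≈ -3842.1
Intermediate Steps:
s(R, v) = 12 - v/20 (s(R, v) = v/(-20) - 12/(-1) = v*(-1/20) - 12*(-1) = -v/20 + 12 = 12 - v/20)
s(1, 3) - 3854 = (12 - 1/20*3) - 3854 = (12 - 3/20) - 3854 = 237/20 - 3854 = -76843/20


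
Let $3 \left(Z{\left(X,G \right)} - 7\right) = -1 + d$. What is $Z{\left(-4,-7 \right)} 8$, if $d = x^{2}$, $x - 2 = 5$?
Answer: $184$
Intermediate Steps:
$x = 7$ ($x = 2 + 5 = 7$)
$d = 49$ ($d = 7^{2} = 49$)
$Z{\left(X,G \right)} = 23$ ($Z{\left(X,G \right)} = 7 + \frac{-1 + 49}{3} = 7 + \frac{1}{3} \cdot 48 = 7 + 16 = 23$)
$Z{\left(-4,-7 \right)} 8 = 23 \cdot 8 = 184$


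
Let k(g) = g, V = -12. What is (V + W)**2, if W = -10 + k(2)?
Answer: 400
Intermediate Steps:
W = -8 (W = -10 + 2 = -8)
(V + W)**2 = (-12 - 8)**2 = (-20)**2 = 400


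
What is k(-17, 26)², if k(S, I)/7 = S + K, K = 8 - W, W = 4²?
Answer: 30625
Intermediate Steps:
W = 16
K = -8 (K = 8 - 1*16 = 8 - 16 = -8)
k(S, I) = -56 + 7*S (k(S, I) = 7*(S - 8) = 7*(-8 + S) = -56 + 7*S)
k(-17, 26)² = (-56 + 7*(-17))² = (-56 - 119)² = (-175)² = 30625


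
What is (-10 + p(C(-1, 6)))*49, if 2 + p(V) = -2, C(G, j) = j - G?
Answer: -686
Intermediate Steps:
p(V) = -4 (p(V) = -2 - 2 = -4)
(-10 + p(C(-1, 6)))*49 = (-10 - 4)*49 = -14*49 = -686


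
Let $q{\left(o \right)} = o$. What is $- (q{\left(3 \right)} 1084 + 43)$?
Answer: $-3295$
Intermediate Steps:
$- (q{\left(3 \right)} 1084 + 43) = - (3 \cdot 1084 + 43) = - (3252 + 43) = \left(-1\right) 3295 = -3295$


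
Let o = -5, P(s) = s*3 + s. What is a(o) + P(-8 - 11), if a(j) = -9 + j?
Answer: -90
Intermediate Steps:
P(s) = 4*s (P(s) = 3*s + s = 4*s)
a(o) + P(-8 - 11) = (-9 - 5) + 4*(-8 - 11) = -14 + 4*(-19) = -14 - 76 = -90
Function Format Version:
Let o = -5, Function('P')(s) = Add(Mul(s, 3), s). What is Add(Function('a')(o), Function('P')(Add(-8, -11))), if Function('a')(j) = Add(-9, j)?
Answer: -90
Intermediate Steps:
Function('P')(s) = Mul(4, s) (Function('P')(s) = Add(Mul(3, s), s) = Mul(4, s))
Add(Function('a')(o), Function('P')(Add(-8, -11))) = Add(Add(-9, -5), Mul(4, Add(-8, -11))) = Add(-14, Mul(4, -19)) = Add(-14, -76) = -90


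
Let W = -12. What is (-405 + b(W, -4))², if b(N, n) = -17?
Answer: 178084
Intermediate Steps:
(-405 + b(W, -4))² = (-405 - 17)² = (-422)² = 178084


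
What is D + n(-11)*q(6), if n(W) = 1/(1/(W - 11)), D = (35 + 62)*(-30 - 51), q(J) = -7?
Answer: -7703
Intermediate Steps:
D = -7857 (D = 97*(-81) = -7857)
n(W) = -11 + W (n(W) = 1/(1/(-11 + W)) = -11 + W)
D + n(-11)*q(6) = -7857 + (-11 - 11)*(-7) = -7857 - 22*(-7) = -7857 + 154 = -7703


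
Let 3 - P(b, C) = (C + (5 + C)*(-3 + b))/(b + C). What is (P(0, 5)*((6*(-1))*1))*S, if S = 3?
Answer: -144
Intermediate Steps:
P(b, C) = 3 - (C + (-3 + b)*(5 + C))/(C + b) (P(b, C) = 3 - (C + (5 + C)*(-3 + b))/(b + C) = 3 - (C + (-3 + b)*(5 + C))/(C + b))
(P(0, 5)*((6*(-1))*1))*S = (((15 - 2*0 + 5*5 - 1*5*0)/(5 + 0))*((6*(-1))*1))*3 = (((15 + 0 + 25 + 0)/5)*(-6*1))*3 = (((⅕)*40)*(-6))*3 = (8*(-6))*3 = -48*3 = -144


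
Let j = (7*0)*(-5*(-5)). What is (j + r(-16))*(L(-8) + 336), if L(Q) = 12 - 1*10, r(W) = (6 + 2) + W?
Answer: -2704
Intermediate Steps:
r(W) = 8 + W
L(Q) = 2 (L(Q) = 12 - 10 = 2)
j = 0 (j = 0*25 = 0)
(j + r(-16))*(L(-8) + 336) = (0 + (8 - 16))*(2 + 336) = (0 - 8)*338 = -8*338 = -2704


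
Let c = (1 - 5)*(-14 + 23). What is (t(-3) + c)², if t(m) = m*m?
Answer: 729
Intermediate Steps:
t(m) = m²
c = -36 (c = -4*9 = -36)
(t(-3) + c)² = ((-3)² - 36)² = (9 - 36)² = (-27)² = 729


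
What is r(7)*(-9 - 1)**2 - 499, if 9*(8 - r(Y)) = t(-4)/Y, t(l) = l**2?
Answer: 17363/63 ≈ 275.60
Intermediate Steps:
r(Y) = 8 - 16/(9*Y) (r(Y) = 8 - (-4)**2/(9*Y) = 8 - 16/(9*Y))
r(7)*(-9 - 1)**2 - 499 = (8 - 16/9/7)*(-9 - 1)**2 - 499 = (8 - 16/9*1/7)*(-10)**2 - 499 = (8 - 16/63)*100 - 499 = (488/63)*100 - 499 = 48800/63 - 499 = 17363/63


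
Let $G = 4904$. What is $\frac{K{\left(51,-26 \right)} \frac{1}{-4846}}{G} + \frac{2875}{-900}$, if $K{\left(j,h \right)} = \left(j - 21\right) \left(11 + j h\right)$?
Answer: $- \frac{341441245}{106941528} \approx -3.1928$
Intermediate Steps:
$K{\left(j,h \right)} = \left(-21 + j\right) \left(11 + h j\right)$
$\frac{K{\left(51,-26 \right)} \frac{1}{-4846}}{G} + \frac{2875}{-900} = \frac{\left(-231 + 11 \cdot 51 - 26 \cdot 51^{2} - \left(-546\right) 51\right) \frac{1}{-4846}}{4904} + \frac{2875}{-900} = \left(-231 + 561 - 67626 + 27846\right) \left(- \frac{1}{4846}\right) \frac{1}{4904} + 2875 \left(- \frac{1}{900}\right) = \left(-231 + 561 - 67626 + 27846\right) \left(- \frac{1}{4846}\right) \frac{1}{4904} - \frac{115}{36} = \left(-39450\right) \left(- \frac{1}{4846}\right) \frac{1}{4904} - \frac{115}{36} = \frac{19725}{2423} \cdot \frac{1}{4904} - \frac{115}{36} = \frac{19725}{11882392} - \frac{115}{36} = - \frac{341441245}{106941528}$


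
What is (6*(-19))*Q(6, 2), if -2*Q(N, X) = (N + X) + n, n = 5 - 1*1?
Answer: 684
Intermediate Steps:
n = 4 (n = 5 - 1 = 4)
Q(N, X) = -2 - N/2 - X/2 (Q(N, X) = -((N + X) + 4)/2 = -(4 + N + X)/2 = -2 - N/2 - X/2)
(6*(-19))*Q(6, 2) = (6*(-19))*(-2 - ½*6 - ½*2) = -114*(-2 - 3 - 1) = -114*(-6) = 684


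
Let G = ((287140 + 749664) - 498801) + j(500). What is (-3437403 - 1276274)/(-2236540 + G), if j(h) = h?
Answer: 4713677/1698037 ≈ 2.7760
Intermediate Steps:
G = 538503 (G = ((287140 + 749664) - 498801) + 500 = (1036804 - 498801) + 500 = 538003 + 500 = 538503)
(-3437403 - 1276274)/(-2236540 + G) = (-3437403 - 1276274)/(-2236540 + 538503) = -4713677/(-1698037) = -4713677*(-1/1698037) = 4713677/1698037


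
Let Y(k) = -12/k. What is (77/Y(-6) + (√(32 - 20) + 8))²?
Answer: 8697/4 + 186*√3 ≈ 2496.4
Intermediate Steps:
(77/Y(-6) + (√(32 - 20) + 8))² = (77/((-12/(-6))) + (√(32 - 20) + 8))² = (77/((-12*(-⅙))) + (√12 + 8))² = (77/2 + (2*√3 + 8))² = (77*(½) + (8 + 2*√3))² = (77/2 + (8 + 2*√3))² = (93/2 + 2*√3)²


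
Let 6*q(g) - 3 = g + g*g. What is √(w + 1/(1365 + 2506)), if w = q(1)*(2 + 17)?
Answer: √174313974/3318 ≈ 3.9791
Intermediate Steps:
q(g) = ½ + g/6 + g²/6 (q(g) = ½ + (g + g*g)/6 = ½ + (g + g²)/6 = ½ + (g/6 + g²/6) = ½ + g/6 + g²/6)
w = 95/6 (w = (½ + (⅙)*1 + (⅙)*1²)*(2 + 17) = (½ + ⅙ + (⅙)*1)*19 = (½ + ⅙ + ⅙)*19 = (⅚)*19 = 95/6 ≈ 15.833)
√(w + 1/(1365 + 2506)) = √(95/6 + 1/(1365 + 2506)) = √(95/6 + 1/3871) = √(367751/23226) = √174313974/3318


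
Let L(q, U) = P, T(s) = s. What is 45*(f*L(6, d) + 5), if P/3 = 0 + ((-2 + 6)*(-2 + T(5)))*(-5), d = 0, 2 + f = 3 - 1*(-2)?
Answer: -24075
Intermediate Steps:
f = 3 (f = -2 + (3 - 1*(-2)) = -2 + (3 + 2) = -2 + 5 = 3)
P = -180 (P = 3*(0 + ((-2 + 6)*(-2 + 5))*(-5)) = 3*(0 + (4*3)*(-5)) = 3*(0 + 12*(-5)) = 3*(0 - 60) = 3*(-60) = -180)
L(q, U) = -180
45*(f*L(6, d) + 5) = 45*(3*(-180) + 5) = 45*(-540 + 5) = 45*(-535) = -24075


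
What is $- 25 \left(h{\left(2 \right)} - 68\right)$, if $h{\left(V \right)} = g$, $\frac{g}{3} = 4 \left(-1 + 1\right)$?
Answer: $1700$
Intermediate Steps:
$g = 0$ ($g = 3 \cdot 4 \left(-1 + 1\right) = 3 \cdot 4 \cdot 0 = 3 \cdot 0 = 0$)
$h{\left(V \right)} = 0$
$- 25 \left(h{\left(2 \right)} - 68\right) = - 25 \left(0 - 68\right) = \left(-25\right) \left(-68\right) = 1700$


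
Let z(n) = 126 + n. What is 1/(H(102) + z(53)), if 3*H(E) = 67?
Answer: 3/604 ≈ 0.0049669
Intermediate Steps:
H(E) = 67/3 (H(E) = (1/3)*67 = 67/3)
1/(H(102) + z(53)) = 1/(67/3 + (126 + 53)) = 1/(67/3 + 179) = 1/(604/3) = 3/604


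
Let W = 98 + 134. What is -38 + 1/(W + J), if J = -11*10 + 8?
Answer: -4939/130 ≈ -37.992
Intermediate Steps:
W = 232
J = -102 (J = -110 + 8 = -102)
-38 + 1/(W + J) = -38 + 1/(232 - 102) = -38 + 1/130 = -4939/130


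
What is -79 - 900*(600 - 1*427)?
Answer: -155779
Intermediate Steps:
-79 - 900*(600 - 1*427) = -79 - 900*(600 - 427) = -79 - 900*173 = -79 - 155700 = -155779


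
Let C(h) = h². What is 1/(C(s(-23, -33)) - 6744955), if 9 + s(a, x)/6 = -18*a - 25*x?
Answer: 1/47719445 ≈ 2.0956e-8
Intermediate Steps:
s(a, x) = -54 - 150*x - 108*a (s(a, x) = -54 + 6*(-18*a - 25*x) = -54 + 6*(-25*x - 18*a) = -54 + (-150*x - 108*a) = -54 - 150*x - 108*a)
1/(C(s(-23, -33)) - 6744955) = 1/((-54 - 150*(-33) - 108*(-23))² - 6744955) = 1/((-54 + 4950 + 2484)² - 6744955) = 1/(7380² - 6744955) = 1/(54464400 - 6744955) = 1/47719445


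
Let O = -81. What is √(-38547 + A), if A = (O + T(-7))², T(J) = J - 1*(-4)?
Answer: 3*I*√3499 ≈ 177.46*I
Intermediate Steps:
T(J) = 4 + J (T(J) = J + 4 = 4 + J)
A = 7056 (A = (-81 + (4 - 7))² = (-81 - 3)² = (-84)² = 7056)
√(-38547 + A) = √(-38547 + 7056) = √(-31491) = 3*I*√3499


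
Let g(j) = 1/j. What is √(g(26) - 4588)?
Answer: I*√3101462/26 ≈ 67.734*I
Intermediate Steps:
√(g(26) - 4588) = √(1/26 - 4588) = √(-119287/26) = I*√3101462/26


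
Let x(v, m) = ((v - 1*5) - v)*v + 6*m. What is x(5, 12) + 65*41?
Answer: 2712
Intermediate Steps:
x(v, m) = -5*v + 6*m (x(v, m) = ((v - 5) - v)*v + 6*m = ((-5 + v) - v)*v + 6*m = -5*v + 6*m)
x(5, 12) + 65*41 = (-5*5 + 6*12) + 65*41 = (-25 + 72) + 2665 = 47 + 2665 = 2712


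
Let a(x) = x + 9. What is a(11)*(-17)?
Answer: -340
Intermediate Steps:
a(x) = 9 + x
a(11)*(-17) = (9 + 11)*(-17) = 20*(-17) = -340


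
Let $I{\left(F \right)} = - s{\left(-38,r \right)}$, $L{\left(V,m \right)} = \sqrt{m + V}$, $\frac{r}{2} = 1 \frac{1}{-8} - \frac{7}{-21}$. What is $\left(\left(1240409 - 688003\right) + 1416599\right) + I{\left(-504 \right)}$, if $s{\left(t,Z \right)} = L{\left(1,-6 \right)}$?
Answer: $1969005 - i \sqrt{5} \approx 1.969 \cdot 10^{6} - 2.2361 i$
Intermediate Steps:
$r = \frac{5}{12}$ ($r = 2 \left(1 \frac{1}{-8} - \frac{7}{-21}\right) = 2 \left(1 \left(- \frac{1}{8}\right) - - \frac{1}{3}\right) = 2 \left(- \frac{1}{8} + \frac{1}{3}\right) = 2 \cdot \frac{5}{24} = \frac{5}{12} \approx 0.41667$)
$L{\left(V,m \right)} = \sqrt{V + m}$
$s{\left(t,Z \right)} = i \sqrt{5}$ ($s{\left(t,Z \right)} = \sqrt{1 - 6} = \sqrt{-5} = i \sqrt{5}$)
$I{\left(F \right)} = - i \sqrt{5}$
$\left(\left(1240409 - 688003\right) + 1416599\right) + I{\left(-504 \right)} = \left(\left(1240409 - 688003\right) + 1416599\right) - i \sqrt{5} = \left(552406 + 1416599\right) - i \sqrt{5} = 1969005 - i \sqrt{5}$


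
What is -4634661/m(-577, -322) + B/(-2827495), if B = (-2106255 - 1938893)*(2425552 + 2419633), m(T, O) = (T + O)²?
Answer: 3168062929259024837/457036857299 ≈ 6.9317e+6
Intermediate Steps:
m(T, O) = (O + T)²
B = -19599490412380 (B = -4045148*4845185 = -19599490412380)
-4634661/m(-577, -322) + B/(-2827495) = -4634661/(-322 - 577)² - 19599490412380/(-2827495) = -4634661/((-899)²) - 19599490412380*(-1/2827495) = -4634661/808201 + 3919898082476/565499 = 3168062929259024837/457036857299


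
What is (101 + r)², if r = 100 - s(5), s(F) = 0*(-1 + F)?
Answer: 40401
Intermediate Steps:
s(F) = 0
r = 100 (r = 100 - 1*0 = 100 + 0 = 100)
(101 + r)² = (101 + 100)² = 201² = 40401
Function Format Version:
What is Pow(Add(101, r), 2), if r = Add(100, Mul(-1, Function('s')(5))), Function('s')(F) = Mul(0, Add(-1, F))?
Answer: 40401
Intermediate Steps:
Function('s')(F) = 0
r = 100 (r = Add(100, Mul(-1, 0)) = Add(100, 0) = 100)
Pow(Add(101, r), 2) = Pow(Add(101, 100), 2) = Pow(201, 2) = 40401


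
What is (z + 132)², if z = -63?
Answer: 4761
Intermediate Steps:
(z + 132)² = (-63 + 132)² = 69² = 4761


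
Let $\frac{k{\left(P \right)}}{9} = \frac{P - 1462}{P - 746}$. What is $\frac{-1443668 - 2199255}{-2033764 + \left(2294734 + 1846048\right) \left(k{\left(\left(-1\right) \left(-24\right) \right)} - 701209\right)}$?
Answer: $\frac{1315095203}{1048156790751600} \approx 1.2547 \cdot 10^{-6}$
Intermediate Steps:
$k{\left(P \right)} = \frac{9 \left(-1462 + P\right)}{-746 + P}$ ($k{\left(P \right)} = 9 \frac{P - 1462}{P - 746} = 9 \frac{-1462 + P}{-746 + P} = \frac{9 \left(-1462 + P\right)}{-746 + P}$)
$\frac{-1443668 - 2199255}{-2033764 + \left(2294734 + 1846048\right) \left(k{\left(\left(-1\right) \left(-24\right) \right)} - 701209\right)} = \frac{-1443668 - 2199255}{-2033764 + \left(2294734 + 1846048\right) \left(\frac{9 \left(-1462 - -24\right)}{-746 - -24} - 701209\right)} = - \frac{3642923}{-2033764 + 4140782 \left(\frac{9 \left(-1462 + 24\right)}{-746 + 24} - 701209\right)} = - \frac{3642923}{-2033764 + 4140782 \left(9 \frac{1}{-722} \left(-1438\right) - 701209\right)} = - \frac{3642923}{-2033764 + 4140782 \left(9 \left(- \frac{1}{722}\right) \left(-1438\right) - 701209\right)} = - \frac{3642923}{-2033764 + 4140782 \left(\frac{6471}{361} - 701209\right)} = - \frac{3642923}{-2033764 + 4140782 \left(- \frac{253129978}{361}\right)} = - \frac{3642923}{-2033764 - \frac{1048156056562796}{361}} = - \frac{3642923}{- \frac{1048156790751600}{361}} = \left(-3642923\right) \left(- \frac{361}{1048156790751600}\right) = \frac{1315095203}{1048156790751600}$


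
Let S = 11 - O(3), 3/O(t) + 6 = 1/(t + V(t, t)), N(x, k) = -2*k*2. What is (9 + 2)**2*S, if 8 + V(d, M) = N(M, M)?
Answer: 143264/103 ≈ 1390.9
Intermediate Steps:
N(x, k) = -4*k
V(d, M) = -8 - 4*M
O(t) = 3/(-6 + 1/(-8 - 3*t)) (O(t) = 3/(-6 + 1/(t + (-8 - 4*t))) = 3/(-6 + 1/(-8 - 3*t)))
S = 1184/103 (S = 11 - 3*(-8 - 3*3)/(49 + 18*3) = 11 - 3*(-8 - 9)/(49 + 54) = 11 - 3*(-17)/103 = 11 - 1*(-51/103) = 11 + 51/103 = 1184/103 ≈ 11.495)
(9 + 2)**2*S = (9 + 2)**2*(1184/103) = 11**2*(1184/103) = 121*(1184/103) = 143264/103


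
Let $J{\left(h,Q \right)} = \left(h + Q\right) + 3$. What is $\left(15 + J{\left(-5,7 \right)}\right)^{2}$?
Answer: $400$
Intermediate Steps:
$J{\left(h,Q \right)} = 3 + Q + h$ ($J{\left(h,Q \right)} = \left(Q + h\right) + 3 = 3 + Q + h$)
$\left(15 + J{\left(-5,7 \right)}\right)^{2} = \left(15 + \left(3 + 7 - 5\right)\right)^{2} = \left(15 + 5\right)^{2} = 20^{2} = 400$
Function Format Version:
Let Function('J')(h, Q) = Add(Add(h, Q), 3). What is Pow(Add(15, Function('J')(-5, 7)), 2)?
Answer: 400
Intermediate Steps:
Function('J')(h, Q) = Add(3, Q, h) (Function('J')(h, Q) = Add(Add(Q, h), 3) = Add(3, Q, h))
Pow(Add(15, Function('J')(-5, 7)), 2) = Pow(Add(15, Add(3, 7, -5)), 2) = Pow(Add(15, 5), 2) = Pow(20, 2) = 400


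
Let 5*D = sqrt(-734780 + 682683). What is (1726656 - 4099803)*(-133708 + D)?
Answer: 317308739076 - 2373147*I*sqrt(52097)/5 ≈ 3.1731e+11 - 1.0833e+8*I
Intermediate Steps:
D = I*sqrt(52097)/5 (D = sqrt(-734780 + 682683)/5 = sqrt(-52097)/5 = (I*sqrt(52097))/5 = I*sqrt(52097)/5 ≈ 45.65*I)
(1726656 - 4099803)*(-133708 + D) = (1726656 - 4099803)*(-133708 + I*sqrt(52097)/5) = -2373147*(-133708 + I*sqrt(52097)/5) = 317308739076 - 2373147*I*sqrt(52097)/5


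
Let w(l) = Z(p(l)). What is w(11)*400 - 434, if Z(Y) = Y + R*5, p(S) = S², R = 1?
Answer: 49966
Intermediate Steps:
Z(Y) = 5 + Y (Z(Y) = Y + 1*5 = Y + 5 = 5 + Y)
w(l) = 5 + l²
w(11)*400 - 434 = (5 + 11²)*400 - 434 = (5 + 121)*400 - 434 = 126*400 - 434 = 50400 - 434 = 49966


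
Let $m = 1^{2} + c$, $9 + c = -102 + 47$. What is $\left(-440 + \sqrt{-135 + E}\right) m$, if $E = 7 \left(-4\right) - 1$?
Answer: $27720 - 126 i \sqrt{41} \approx 27720.0 - 806.79 i$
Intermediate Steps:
$E = -29$ ($E = -28 - 1 = -29$)
$c = -64$ ($c = -9 + \left(-102 + 47\right) = -9 - 55 = -64$)
$m = -63$ ($m = 1^{2} - 64 = 1 - 64 = -63$)
$\left(-440 + \sqrt{-135 + E}\right) m = \left(-440 + \sqrt{-135 - 29}\right) \left(-63\right) = \left(-440 + \sqrt{-164}\right) \left(-63\right) = \left(-440 + 2 i \sqrt{41}\right) \left(-63\right) = 27720 - 126 i \sqrt{41}$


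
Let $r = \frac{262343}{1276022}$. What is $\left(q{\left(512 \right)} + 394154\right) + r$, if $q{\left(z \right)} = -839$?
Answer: $\frac{501878855273}{1276022} \approx 3.9332 \cdot 10^{5}$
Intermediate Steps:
$r = \frac{262343}{1276022}$ ($r = 262343 \cdot \frac{1}{1276022} = \frac{262343}{1276022} \approx 0.20559$)
$\left(q{\left(512 \right)} + 394154\right) + r = \left(-839 + 394154\right) + \frac{262343}{1276022} = 393315 + \frac{262343}{1276022} = \frac{501878855273}{1276022}$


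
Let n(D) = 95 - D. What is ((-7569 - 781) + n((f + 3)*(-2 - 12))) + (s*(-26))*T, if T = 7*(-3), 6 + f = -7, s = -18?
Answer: -18223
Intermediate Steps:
f = -13 (f = -6 - 7 = -13)
T = -21
((-7569 - 781) + n((f + 3)*(-2 - 12))) + (s*(-26))*T = ((-7569 - 781) + (95 - (-13 + 3)*(-2 - 12))) - 18*(-26)*(-21) = (-8350 + (95 - (-10)*(-14))) + 468*(-21) = (-8350 + (95 - 1*140)) - 9828 = (-8350 + (95 - 140)) - 9828 = (-8350 - 45) - 9828 = -8395 - 9828 = -18223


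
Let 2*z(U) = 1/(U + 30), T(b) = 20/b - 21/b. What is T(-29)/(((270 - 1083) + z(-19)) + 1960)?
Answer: 22/731815 ≈ 3.0062e-5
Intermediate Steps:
T(b) = -1/b
z(U) = 1/(2*(30 + U)) (z(U) = 1/(2*(U + 30)) = 1/(2*(30 + U)))
T(-29)/(((270 - 1083) + z(-19)) + 1960) = (-1/(-29))/(((270 - 1083) + 1/(2*(30 - 19))) + 1960) = (-1*(-1/29))/((-813 + (1/2)/11) + 1960) = (1/29)/((-813 + (1/2)*(1/11)) + 1960) = (1/29)/((-813 + 1/22) + 1960) = (1/29)/(-17885/22 + 1960) = (1/29)/(25235/22) = (22/25235)*(1/29) = 22/731815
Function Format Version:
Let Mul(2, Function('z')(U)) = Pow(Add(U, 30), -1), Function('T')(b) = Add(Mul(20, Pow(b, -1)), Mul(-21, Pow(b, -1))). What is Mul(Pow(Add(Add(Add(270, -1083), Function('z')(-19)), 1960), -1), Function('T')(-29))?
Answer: Rational(22, 731815) ≈ 3.0062e-5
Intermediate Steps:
Function('T')(b) = Mul(-1, Pow(b, -1))
Function('z')(U) = Mul(Rational(1, 2), Pow(Add(30, U), -1)) (Function('z')(U) = Mul(Rational(1, 2), Pow(Add(U, 30), -1)) = Mul(Rational(1, 2), Pow(Add(30, U), -1)))
Mul(Pow(Add(Add(Add(270, -1083), Function('z')(-19)), 1960), -1), Function('T')(-29)) = Mul(Pow(Add(Add(Add(270, -1083), Mul(Rational(1, 2), Pow(Add(30, -19), -1))), 1960), -1), Mul(-1, Pow(-29, -1))) = Mul(Pow(Add(Add(-813, Mul(Rational(1, 2), Pow(11, -1))), 1960), -1), Mul(-1, Rational(-1, 29))) = Mul(Pow(Add(Add(-813, Mul(Rational(1, 2), Rational(1, 11))), 1960), -1), Rational(1, 29)) = Mul(Pow(Add(Add(-813, Rational(1, 22)), 1960), -1), Rational(1, 29)) = Mul(Pow(Add(Rational(-17885, 22), 1960), -1), Rational(1, 29)) = Mul(Pow(Rational(25235, 22), -1), Rational(1, 29)) = Mul(Rational(22, 25235), Rational(1, 29)) = Rational(22, 731815)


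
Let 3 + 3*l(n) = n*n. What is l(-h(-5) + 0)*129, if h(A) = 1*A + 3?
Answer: 43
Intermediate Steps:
h(A) = 3 + A (h(A) = A + 3 = 3 + A)
l(n) = -1 + n**2/3 (l(n) = -1 + (n*n)/3 = -1 + n**2/3)
l(-h(-5) + 0)*129 = (-1 + (-(3 - 5) + 0)**2/3)*129 = (-1 + (-1*(-2) + 0)**2/3)*129 = (-1 + (2 + 0)**2/3)*129 = (-1 + (1/3)*2**2)*129 = (-1 + (1/3)*4)*129 = (-1 + 4/3)*129 = (1/3)*129 = 43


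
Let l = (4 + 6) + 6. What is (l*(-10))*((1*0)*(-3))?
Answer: 0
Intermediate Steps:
l = 16 (l = 10 + 6 = 16)
(l*(-10))*((1*0)*(-3)) = (16*(-10))*((1*0)*(-3)) = -0*(-3) = -160*0 = 0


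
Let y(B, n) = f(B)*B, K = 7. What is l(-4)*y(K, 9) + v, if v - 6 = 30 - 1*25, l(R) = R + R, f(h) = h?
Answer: -381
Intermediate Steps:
l(R) = 2*R
v = 11 (v = 6 + (30 - 1*25) = 6 + (30 - 25) = 6 + 5 = 11)
y(B, n) = B**2 (y(B, n) = B*B = B**2)
l(-4)*y(K, 9) + v = (2*(-4))*7**2 + 11 = -8*49 + 11 = -392 + 11 = -381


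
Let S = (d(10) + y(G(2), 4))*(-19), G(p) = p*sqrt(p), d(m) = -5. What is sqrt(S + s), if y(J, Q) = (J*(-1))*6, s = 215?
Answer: sqrt(310 + 228*sqrt(2)) ≈ 25.148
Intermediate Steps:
G(p) = p**(3/2)
y(J, Q) = -6*J (y(J, Q) = -J*6 = -6*J)
S = 95 + 228*sqrt(2) (S = (-5 - 12*sqrt(2))*(-19) = 95 + 228*sqrt(2) ≈ 417.44)
sqrt(S + s) = sqrt((95 + 228*sqrt(2)) + 215) = sqrt(310 + 228*sqrt(2))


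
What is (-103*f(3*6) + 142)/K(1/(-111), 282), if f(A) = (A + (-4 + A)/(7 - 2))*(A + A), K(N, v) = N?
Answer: 42726342/5 ≈ 8.5453e+6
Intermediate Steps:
f(A) = 2*A*(-⅘ + 6*A/5) (f(A) = (A + (-4 + A)/5)*(2*A) = (A + (-4 + A)*(⅕))*(2*A) = (A + (-⅘ + A/5))*(2*A) = (-⅘ + 6*A/5)*(2*A) = 2*A*(-⅘ + 6*A/5))
(-103*f(3*6) + 142)/K(1/(-111), 282) = (-412*3*6*(-2 + 3*(3*6))/5 + 142)/(1/(-111)) = (-412*18*(-2 + 3*18)/5 + 142)/(-1/111) = (-412*18*(-2 + 54)/5 + 142)*(-111) = (-412*18*52/5 + 142)*(-111) = (-103*3744/5 + 142)*(-111) = (-385632/5 + 142)*(-111) = -384922/5*(-111) = 42726342/5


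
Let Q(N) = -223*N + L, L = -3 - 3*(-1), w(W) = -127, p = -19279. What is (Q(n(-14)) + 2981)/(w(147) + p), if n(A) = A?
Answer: -6103/19406 ≈ -0.31449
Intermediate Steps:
L = 0 (L = -3 + 3 = 0)
Q(N) = -223*N (Q(N) = -223*N + 0 = -223*N)
(Q(n(-14)) + 2981)/(w(147) + p) = (-223*(-14) + 2981)/(-127 - 19279) = (3122 + 2981)/(-19406) = 6103*(-1/19406) = -6103/19406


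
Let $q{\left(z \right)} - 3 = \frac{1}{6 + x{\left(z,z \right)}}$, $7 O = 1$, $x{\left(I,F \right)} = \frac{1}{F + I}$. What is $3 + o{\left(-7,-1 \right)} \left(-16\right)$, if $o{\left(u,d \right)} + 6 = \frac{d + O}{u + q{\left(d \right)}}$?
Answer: $\frac{4675}{49} \approx 95.408$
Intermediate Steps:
$O = \frac{1}{7}$ ($O = \frac{1}{7} \cdot 1 = \frac{1}{7} \approx 0.14286$)
$q{\left(z \right)} = 3 + \frac{1}{6 + \frac{1}{2 z}}$ ($q{\left(z \right)} = 3 + \frac{1}{6 + \frac{1}{z + z}} = 3 + \frac{1}{6 + \frac{1}{2 z}}$)
$o{\left(u,d \right)} = -6 + \frac{\frac{1}{7} + d}{u + \frac{3 + 38 d}{1 + 12 d}}$ ($o{\left(u,d \right)} = -6 + \frac{d + \frac{1}{7}}{u + \frac{3 + 38 d}{1 + 12 d}} = -6 + \frac{\frac{1}{7} + d}{u + \frac{3 + 38 d}{1 + 12 d}}$)
$3 + o{\left(-7,-1 \right)} \left(-16\right) = 3 + \frac{-126 - -1596 + \left(1 + 12 \left(-1\right)\right) \left(1 - -294 + 7 \left(-1\right)\right)}{7 \left(3 + 38 \left(-1\right) - 7 \left(1 + 12 \left(-1\right)\right)\right)} \left(-16\right) = 3 + \frac{-126 + 1596 + \left(1 - 12\right) \left(1 + 294 - 7\right)}{7 \left(3 - 38 - 7 \left(1 - 12\right)\right)} \left(-16\right) = 3 + \frac{-126 + 1596 - 3168}{7 \left(3 - 38 - -77\right)} \left(-16\right) = 3 + \frac{-126 + 1596 - 3168}{7 \left(3 - 38 + 77\right)} \left(-16\right) = 3 + \frac{1}{7} \cdot \frac{1}{42} \left(-1698\right) \left(-16\right) = 3 - - \frac{4528}{49} = 3 + \frac{4528}{49} = \frac{4675}{49}$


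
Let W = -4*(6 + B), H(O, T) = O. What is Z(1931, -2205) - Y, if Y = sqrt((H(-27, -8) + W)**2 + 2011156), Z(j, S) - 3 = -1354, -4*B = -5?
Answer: -1351 - 14*sqrt(10277) ≈ -2770.3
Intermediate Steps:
B = 5/4 (B = -1/4*(-5) = 5/4 ≈ 1.2500)
Z(j, S) = -1351 (Z(j, S) = 3 - 1354 = -1351)
W = -29 (W = -4*(6 + 5/4) = -4*29/4 = -29)
Y = 14*sqrt(10277) (Y = sqrt((-27 - 29)**2 + 2011156) = sqrt((-56)**2 + 2011156) = sqrt(3136 + 2011156) = sqrt(2014292) = 14*sqrt(10277) ≈ 1419.3)
Z(1931, -2205) - Y = -1351 - 14*sqrt(10277)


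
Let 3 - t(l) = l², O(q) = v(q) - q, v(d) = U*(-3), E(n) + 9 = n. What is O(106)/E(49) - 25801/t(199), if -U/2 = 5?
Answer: -123588/98995 ≈ -1.2484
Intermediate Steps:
U = -10 (U = -2*5 = -10)
E(n) = -9 + n
v(d) = 30 (v(d) = -10*(-3) = 30)
O(q) = 30 - q
t(l) = 3 - l²
O(106)/E(49) - 25801/t(199) = (30 - 1*106)/(-9 + 49) - 25801/(3 - 1*199²) = (30 - 106)/40 - 25801/(3 - 1*39601) = -76*1/40 - 25801/(3 - 39601) = -19/10 - 25801/(-39598) = -19/10 - 25801*(-1/39598) = -19/10 + 25801/39598 = -123588/98995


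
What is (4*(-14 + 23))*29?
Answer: 1044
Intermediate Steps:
(4*(-14 + 23))*29 = (4*9)*29 = 36*29 = 1044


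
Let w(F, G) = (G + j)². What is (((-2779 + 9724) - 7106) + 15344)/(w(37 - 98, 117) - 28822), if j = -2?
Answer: -1687/1733 ≈ -0.97346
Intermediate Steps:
w(F, G) = (-2 + G)² (w(F, G) = (G - 2)² = (-2 + G)²)
(((-2779 + 9724) - 7106) + 15344)/(w(37 - 98, 117) - 28822) = (((-2779 + 9724) - 7106) + 15344)/((-2 + 117)² - 28822) = ((6945 - 7106) + 15344)/(115² - 28822) = (-161 + 15344)/(13225 - 28822) = 15183/(-15597) = 15183*(-1/15597) = -1687/1733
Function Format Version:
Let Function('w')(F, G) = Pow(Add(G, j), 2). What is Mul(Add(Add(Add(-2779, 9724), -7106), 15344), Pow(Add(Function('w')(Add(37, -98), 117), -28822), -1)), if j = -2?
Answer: Rational(-1687, 1733) ≈ -0.97346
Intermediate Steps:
Function('w')(F, G) = Pow(Add(-2, G), 2) (Function('w')(F, G) = Pow(Add(G, -2), 2) = Pow(Add(-2, G), 2))
Mul(Add(Add(Add(-2779, 9724), -7106), 15344), Pow(Add(Function('w')(Add(37, -98), 117), -28822), -1)) = Mul(Add(Add(Add(-2779, 9724), -7106), 15344), Pow(Add(Pow(Add(-2, 117), 2), -28822), -1)) = Mul(Add(Add(6945, -7106), 15344), Pow(Add(Pow(115, 2), -28822), -1)) = Mul(Add(-161, 15344), Pow(Add(13225, -28822), -1)) = Mul(15183, Pow(-15597, -1)) = Mul(15183, Rational(-1, 15597)) = Rational(-1687, 1733)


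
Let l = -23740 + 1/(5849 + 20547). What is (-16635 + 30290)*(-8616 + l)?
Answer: -11662311853625/26396 ≈ -4.4182e+8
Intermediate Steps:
l = -626641039/26396 (l = -23740 + 1/26396 = -626641039/26396 ≈ -23740.)
(-16635 + 30290)*(-8616 + l) = (-16635 + 30290)*(-8616 - 626641039/26396) = 13655*(-854068975/26396) = -11662311853625/26396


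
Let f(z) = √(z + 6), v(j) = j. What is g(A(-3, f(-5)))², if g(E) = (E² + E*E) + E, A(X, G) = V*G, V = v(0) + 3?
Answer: 441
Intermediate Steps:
f(z) = √(6 + z)
V = 3 (V = 0 + 3 = 3)
A(X, G) = 3*G
g(E) = E + 2*E² (g(E) = (E² + E²) + E = 2*E² + E = E + 2*E²)
g(A(-3, f(-5)))² = ((3*√(6 - 5))*(1 + 2*(3*√(6 - 5))))² = ((3*√1)*(1 + 2*(3*√1)))² = ((3*1)*(1 + 2*(3*1)))² = (3*(1 + 2*3))² = (3*(1 + 6))² = (3*7)² = 21² = 441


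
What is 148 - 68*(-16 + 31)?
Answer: -872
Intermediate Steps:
148 - 68*(-16 + 31) = 148 - 68*15 = 148 - 1020 = -872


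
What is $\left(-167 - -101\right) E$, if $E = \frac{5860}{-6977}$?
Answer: $\frac{386760}{6977} \approx 55.434$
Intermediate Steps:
$E = - \frac{5860}{6977}$ ($E = 5860 \left(- \frac{1}{6977}\right) = - \frac{5860}{6977} \approx -0.8399$)
$\left(-167 - -101\right) E = \left(-167 - -101\right) \left(- \frac{5860}{6977}\right) = \left(-167 + 101\right) \left(- \frac{5860}{6977}\right) = \left(-66\right) \left(- \frac{5860}{6977}\right) = \frac{386760}{6977}$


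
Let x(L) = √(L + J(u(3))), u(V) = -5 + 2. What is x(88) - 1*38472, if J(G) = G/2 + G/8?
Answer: -38472 + √1378/4 ≈ -38463.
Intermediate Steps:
u(V) = -3
J(G) = 5*G/8 (J(G) = G*(½) + G*(⅛) = G/2 + G/8 = 5*G/8)
x(L) = √(-15/8 + L) (x(L) = √(L + (5/8)*(-3)) = √(L - 15/8) = √(-15/8 + L))
x(88) - 1*38472 = √(-30 + 16*88)/4 - 1*38472 = √(-30 + 1408)/4 - 38472 = √1378/4 - 38472 = -38472 + √1378/4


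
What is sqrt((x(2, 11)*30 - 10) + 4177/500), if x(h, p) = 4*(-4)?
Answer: I*sqrt(1204115)/50 ≈ 21.946*I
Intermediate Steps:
x(h, p) = -16
sqrt((x(2, 11)*30 - 10) + 4177/500) = sqrt((-16*30 - 10) + 4177/500) = sqrt((-480 - 10) + 4177*(1/500)) = sqrt(-490 + 4177/500) = sqrt(-240823/500) = I*sqrt(1204115)/50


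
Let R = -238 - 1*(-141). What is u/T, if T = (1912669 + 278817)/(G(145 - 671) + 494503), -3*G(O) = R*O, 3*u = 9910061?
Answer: 14196033551707/19723374 ≈ 7.1976e+5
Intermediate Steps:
u = 9910061/3 (u = (1/3)*9910061 = 9910061/3 ≈ 3.3034e+6)
R = -97 (R = -238 + 141 = -97)
G(O) = 97*O/3 (G(O) = -(-97)*O/3 = 97*O/3)
T = 6574458/1432487 (T = (1912669 + 278817)/(97*(145 - 671)/3 + 494503) = 2191486/((97/3)*(-526) + 494503) = 2191486/(-51022/3 + 494503) = 2191486/(1432487/3) = 2191486*(3/1432487) = 6574458/1432487 ≈ 4.5895)
u/T = 9910061/(3*(6574458/1432487)) = (9910061/3)*(1432487/6574458) = 14196033551707/19723374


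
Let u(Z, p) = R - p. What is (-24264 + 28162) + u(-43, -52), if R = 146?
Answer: 4096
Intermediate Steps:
u(Z, p) = 146 - p
(-24264 + 28162) + u(-43, -52) = (-24264 + 28162) + (146 - 1*(-52)) = 3898 + (146 + 52) = 3898 + 198 = 4096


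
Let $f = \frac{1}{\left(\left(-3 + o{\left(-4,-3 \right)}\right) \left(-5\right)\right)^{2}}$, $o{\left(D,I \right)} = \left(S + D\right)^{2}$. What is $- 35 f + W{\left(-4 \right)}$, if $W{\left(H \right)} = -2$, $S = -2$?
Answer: $- \frac{10897}{5445} \approx -2.0013$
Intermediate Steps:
$o{\left(D,I \right)} = \left(-2 + D\right)^{2}$
$f = \frac{1}{27225}$ ($f = \frac{1}{\left(\left(-3 + \left(-2 - 4\right)^{2}\right) \left(-5\right)\right)^{2}} = \frac{1}{\left(\left(-3 + \left(-6\right)^{2}\right) \left(-5\right)\right)^{2}} = \frac{1}{\left(\left(-3 + 36\right) \left(-5\right)\right)^{2}} = \frac{1}{\left(33 \left(-5\right)\right)^{2}} = \frac{1}{\left(-165\right)^{2}} = \frac{1}{27225} \approx 3.6731 \cdot 10^{-5}$)
$- 35 f + W{\left(-4 \right)} = \left(-35\right) \frac{1}{27225} - 2 = - \frac{7}{5445} - 2 = - \frac{10897}{5445}$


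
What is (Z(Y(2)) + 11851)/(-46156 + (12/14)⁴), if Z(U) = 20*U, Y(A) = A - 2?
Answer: -28454251/110819260 ≈ -0.25676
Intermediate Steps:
Y(A) = -2 + A
(Z(Y(2)) + 11851)/(-46156 + (12/14)⁴) = (20*(-2 + 2) + 11851)/(-46156 + (12/14)⁴) = (20*0 + 11851)/(-46156 + (12*(1/14))⁴) = (0 + 11851)/(-46156 + (6/7)⁴) = 11851/(-46156 + 1296/2401) = 11851/(-110819260/2401) = 11851*(-2401/110819260) = -28454251/110819260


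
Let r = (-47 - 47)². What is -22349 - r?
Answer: -31185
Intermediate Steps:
r = 8836 (r = (-94)² = 8836)
-22349 - r = -22349 - 1*8836 = -22349 - 8836 = -31185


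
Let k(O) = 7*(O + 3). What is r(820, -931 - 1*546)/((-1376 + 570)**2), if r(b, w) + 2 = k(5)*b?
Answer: 22959/324818 ≈ 0.070683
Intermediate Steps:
k(O) = 21 + 7*O (k(O) = 7*(3 + O) = 21 + 7*O)
r(b, w) = -2 + 56*b (r(b, w) = -2 + (21 + 7*5)*b = -2 + (21 + 35)*b = -2 + 56*b)
r(820, -931 - 1*546)/((-1376 + 570)**2) = (-2 + 56*820)/((-1376 + 570)**2) = (-2 + 45920)/((-806)**2) = 45918/649636 = 45918*(1/649636) = 22959/324818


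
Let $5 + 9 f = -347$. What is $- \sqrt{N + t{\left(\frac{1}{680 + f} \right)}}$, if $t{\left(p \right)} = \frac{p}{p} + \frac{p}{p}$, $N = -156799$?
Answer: $- i \sqrt{156797} \approx - 395.98 i$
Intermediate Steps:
$f = - \frac{352}{9}$ ($f = - \frac{5}{9} + \frac{1}{9} \left(-347\right) = - \frac{5}{9} - \frac{347}{9} = - \frac{352}{9} \approx -39.111$)
$t{\left(p \right)} = 2$ ($t{\left(p \right)} = 1 + 1 = 2$)
$- \sqrt{N + t{\left(\frac{1}{680 + f} \right)}} = - \sqrt{-156799 + 2} = - \sqrt{-156797} = - i \sqrt{156797}$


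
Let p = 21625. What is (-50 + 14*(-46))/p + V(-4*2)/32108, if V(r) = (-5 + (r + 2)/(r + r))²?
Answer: -1396504303/44437472000 ≈ -0.031426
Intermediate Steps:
V(r) = (-5 + (2 + r)/(2*r))² (V(r) = (-5 + (2 + r)/((2*r)))² = (-5 + (2 + r)*(1/(2*r)))² = (-5 + (2 + r)/(2*r))²)
(-50 + 14*(-46))/p + V(-4*2)/32108 = (-50 + 14*(-46))/21625 + ((-2 + 9*(-4*2))²/(4*(-4*2)²))/32108 = (-50 - 644)*(1/21625) + ((¼)*(-2 + 9*(-8))²/(-8)²)*(1/32108) = -694*1/21625 + ((¼)*(1/64)*(-2 - 72)²)*(1/32108) = -694/21625 + ((¼)*(1/64)*(-74)²)*(1/32108) = -694/21625 + ((¼)*(1/64)*5476)*(1/32108) = -694/21625 + (1369/64)*(1/32108) = -694/21625 + 1369/2054912 = -1396504303/44437472000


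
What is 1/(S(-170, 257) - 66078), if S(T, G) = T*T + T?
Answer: -1/37348 ≈ -2.6775e-5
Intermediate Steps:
S(T, G) = T + T² (S(T, G) = T² + T = T + T²)
1/(S(-170, 257) - 66078) = 1/(-170*(1 - 170) - 66078) = 1/(-170*(-169) - 66078) = 1/(28730 - 66078) = 1/(-37348) = -1/37348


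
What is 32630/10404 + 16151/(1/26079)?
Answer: 2191092450973/5202 ≈ 4.2120e+8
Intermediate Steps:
32630/10404 + 16151/(1/26079) = 32630*(1/10404) + 16151/(1/26079) = 16315/5202 + 16151*26079 = 16315/5202 + 421201929 = 2191092450973/5202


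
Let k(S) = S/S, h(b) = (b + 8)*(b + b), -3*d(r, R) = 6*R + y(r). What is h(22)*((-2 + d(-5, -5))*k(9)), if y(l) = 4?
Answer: 8800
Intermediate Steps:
d(r, R) = -4/3 - 2*R (d(r, R) = -(6*R + 4)/3 = -(4 + 6*R)/3 = -4/3 - 2*R)
h(b) = 2*b*(8 + b) (h(b) = (8 + b)*(2*b) = 2*b*(8 + b))
k(S) = 1
h(22)*((-2 + d(-5, -5))*k(9)) = (2*22*(8 + 22))*((-2 + (-4/3 - 2*(-5)))*1) = (2*22*30)*((-2 + (-4/3 + 10))*1) = 1320*((-2 + 26/3)*1) = 1320*((20/3)*1) = 1320*(20/3) = 8800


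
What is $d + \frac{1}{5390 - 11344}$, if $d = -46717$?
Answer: $- \frac{278153019}{5954} \approx -46717.0$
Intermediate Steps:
$d + \frac{1}{5390 - 11344} = -46717 + \frac{1}{5390 - 11344} = -46717 + \frac{1}{-5954} = -46717 - \frac{1}{5954} = - \frac{278153019}{5954}$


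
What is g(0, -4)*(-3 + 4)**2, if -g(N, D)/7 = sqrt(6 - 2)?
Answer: -14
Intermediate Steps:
g(N, D) = -14 (g(N, D) = -7*sqrt(6 - 2) = -7*sqrt(4) = -7*2 = -14)
g(0, -4)*(-3 + 4)**2 = -14*(-3 + 4)**2 = -14*1**2 = -14*1 = -14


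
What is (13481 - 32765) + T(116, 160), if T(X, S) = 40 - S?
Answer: -19404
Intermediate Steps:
(13481 - 32765) + T(116, 160) = (13481 - 32765) + (40 - 1*160) = -19284 + (40 - 160) = -19284 - 120 = -19404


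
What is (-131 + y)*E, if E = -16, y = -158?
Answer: 4624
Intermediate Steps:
(-131 + y)*E = (-131 - 158)*(-16) = -289*(-16) = 4624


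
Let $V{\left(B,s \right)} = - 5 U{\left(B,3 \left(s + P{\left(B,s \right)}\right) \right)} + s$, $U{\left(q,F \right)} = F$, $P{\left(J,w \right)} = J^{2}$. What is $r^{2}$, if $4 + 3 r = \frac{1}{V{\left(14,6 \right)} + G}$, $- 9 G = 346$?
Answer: $\frac{12156606049}{6836974596} \approx 1.7781$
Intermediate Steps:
$G = - \frac{346}{9}$ ($G = \left(- \frac{1}{9}\right) 346 = - \frac{346}{9} \approx -38.444$)
$V{\left(B,s \right)} = - 15 B^{2} - 14 s$ ($V{\left(B,s \right)} = - 5 \cdot 3 \left(s + B^{2}\right) + s = - 5 \left(3 s + 3 B^{2}\right) + s = \left(- 15 s - 15 B^{2}\right) + s = - 15 B^{2} - 14 s$)
$r = - \frac{110257}{82686}$ ($r = - \frac{4}{3} + \frac{1}{3 \left(\left(- 15 \cdot 14^{2} - 84\right) - \frac{346}{9}\right)} = - \frac{4}{3} + \frac{1}{3 \left(\left(\left(-15\right) 196 - 84\right) - \frac{346}{9}\right)} = - \frac{4}{3} + \frac{1}{3 \left(\left(-2940 - 84\right) - \frac{346}{9}\right)} = - \frac{4}{3} + \frac{1}{3 \left(-3024 - \frac{346}{9}\right)} = - \frac{4}{3} + \frac{1}{3 \left(- \frac{27562}{9}\right)} = - \frac{4}{3} + \frac{1}{3} \left(- \frac{9}{27562}\right) = - \frac{4}{3} - \frac{3}{27562} = - \frac{110257}{82686} \approx -1.3334$)
$r^{2} = \left(- \frac{110257}{82686}\right)^{2} = \frac{12156606049}{6836974596}$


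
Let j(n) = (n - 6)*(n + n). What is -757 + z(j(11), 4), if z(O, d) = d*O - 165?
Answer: -482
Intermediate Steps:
j(n) = 2*n*(-6 + n) (j(n) = (-6 + n)*(2*n) = 2*n*(-6 + n))
z(O, d) = -165 + O*d (z(O, d) = O*d - 165 = -165 + O*d)
-757 + z(j(11), 4) = -757 + (-165 + (2*11*(-6 + 11))*4) = -757 + (-165 + (2*11*5)*4) = -757 + (-165 + 110*4) = -757 + (-165 + 440) = -757 + 275 = -482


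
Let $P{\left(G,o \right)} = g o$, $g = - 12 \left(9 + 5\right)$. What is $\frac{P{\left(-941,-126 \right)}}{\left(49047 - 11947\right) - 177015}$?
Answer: $- \frac{21168}{139915} \approx -0.15129$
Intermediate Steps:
$g = -168$ ($g = \left(-12\right) 14 = -168$)
$P{\left(G,o \right)} = - 168 o$
$\frac{P{\left(-941,-126 \right)}}{\left(49047 - 11947\right) - 177015} = \frac{\left(-168\right) \left(-126\right)}{\left(49047 - 11947\right) - 177015} = \frac{21168}{\left(49047 - 11947\right) - 177015} = \frac{21168}{37100 - 177015} = \frac{21168}{-139915} = 21168 \left(- \frac{1}{139915}\right) = - \frac{21168}{139915}$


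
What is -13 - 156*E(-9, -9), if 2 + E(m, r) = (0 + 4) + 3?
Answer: -793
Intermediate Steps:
E(m, r) = 5 (E(m, r) = -2 + ((0 + 4) + 3) = -2 + (4 + 3) = -2 + 7 = 5)
-13 - 156*E(-9, -9) = -13 - 156*5 = -13 - 780 = -793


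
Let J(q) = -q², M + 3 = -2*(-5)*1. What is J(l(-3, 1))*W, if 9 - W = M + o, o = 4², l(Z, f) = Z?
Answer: 126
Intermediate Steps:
o = 16
M = 7 (M = -3 - 2*(-5)*1 = -3 + 10*1 = -3 + 10 = 7)
W = -14 (W = 9 - (7 + 16) = 9 - 1*23 = 9 - 23 = -14)
J(l(-3, 1))*W = -1*(-3)²*(-14) = -1*9*(-14) = -9*(-14) = 126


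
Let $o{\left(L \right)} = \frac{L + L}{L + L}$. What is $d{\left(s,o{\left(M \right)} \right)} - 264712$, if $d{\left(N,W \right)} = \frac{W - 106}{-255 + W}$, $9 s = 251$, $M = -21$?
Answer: $- \frac{67236743}{254} \approx -2.6471 \cdot 10^{5}$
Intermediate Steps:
$s = \frac{251}{9}$ ($s = \frac{1}{9} \cdot 251 = \frac{251}{9} \approx 27.889$)
$o{\left(L \right)} = 1$ ($o{\left(L \right)} = \frac{2 L}{2 L} = 2 L \frac{1}{2 L} = 1$)
$d{\left(N,W \right)} = \frac{-106 + W}{-255 + W}$
$d{\left(s,o{\left(M \right)} \right)} - 264712 = \frac{-106 + 1}{-255 + 1} - 264712 = \frac{1}{-254} \left(-105\right) - 264712 = \left(- \frac{1}{254}\right) \left(-105\right) - 264712 = \frac{105}{254} - 264712 = - \frac{67236743}{254}$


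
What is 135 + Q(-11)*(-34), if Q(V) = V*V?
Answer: -3979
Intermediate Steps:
Q(V) = V**2
135 + Q(-11)*(-34) = 135 + (-11)**2*(-34) = 135 + 121*(-34) = 135 - 4114 = -3979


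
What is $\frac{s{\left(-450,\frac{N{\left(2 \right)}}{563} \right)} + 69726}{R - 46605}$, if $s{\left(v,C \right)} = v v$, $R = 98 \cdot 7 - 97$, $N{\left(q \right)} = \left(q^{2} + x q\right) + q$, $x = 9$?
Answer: $- \frac{136113}{23008} \approx -5.9159$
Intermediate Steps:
$N{\left(q \right)} = q^{2} + 10 q$ ($N{\left(q \right)} = \left(q^{2} + 9 q\right) + q = q^{2} + 10 q$)
$R = 589$ ($R = 686 - 97 = 589$)
$s{\left(v,C \right)} = v^{2}$
$\frac{s{\left(-450,\frac{N{\left(2 \right)}}{563} \right)} + 69726}{R - 46605} = \frac{\left(-450\right)^{2} + 69726}{589 - 46605} = \frac{202500 + 69726}{-46016} = 272226 \left(- \frac{1}{46016}\right) = - \frac{136113}{23008}$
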